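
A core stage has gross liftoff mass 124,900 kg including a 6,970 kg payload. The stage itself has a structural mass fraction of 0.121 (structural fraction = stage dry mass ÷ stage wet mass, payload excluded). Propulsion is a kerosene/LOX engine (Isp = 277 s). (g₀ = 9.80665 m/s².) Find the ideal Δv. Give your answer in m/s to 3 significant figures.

Stage wet mass = m₀ − payload = 124,900 − 6,970 = 117,930 kg.
Stage dry mass = ε × stage wet mass = 0.121 × 117,930 = 14,269.5 kg.
Burnout mass m_f = stage dry + payload = 14,269.5 + 6,970 = 21,239.5 kg.
v_e = Isp · g₀ = 277 × 9.80665 = 2716.4 m/s.
Δv = v_e · ln(124,900/21,239.5) = 2716.4 × ln(5.881) = 2716.4 × 1.7717 ≈ 4813 m/s.

Δv ≈ 4810 m/s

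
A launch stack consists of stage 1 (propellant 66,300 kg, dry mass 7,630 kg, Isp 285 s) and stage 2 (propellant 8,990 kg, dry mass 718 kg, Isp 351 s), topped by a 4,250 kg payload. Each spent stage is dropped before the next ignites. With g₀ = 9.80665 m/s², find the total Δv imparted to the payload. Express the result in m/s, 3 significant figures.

Ignition mass of stage 1 = 66,300+7,630 + 8,990+718 + 4,250 = 87,888 kg.
Stage 1: m₀ = 87,888 kg, m_f = 87,888 − 66,300 = 21,588 kg; Δv = 285×9.80665×ln(4.071) = 2794.9×1.4039 ≈ 3924 m/s.
Stage 2: m₀ = 13,958 kg, m_f = 13,958 − 8,990 = 4,968 kg; Δv = 351×9.80665×ln(2.81) = 3442.1×1.0330 ≈ 3556 m/s.
Total Δv = 3924 + 3556 = 7480 m/s.

Δv ≈ 7480 m/s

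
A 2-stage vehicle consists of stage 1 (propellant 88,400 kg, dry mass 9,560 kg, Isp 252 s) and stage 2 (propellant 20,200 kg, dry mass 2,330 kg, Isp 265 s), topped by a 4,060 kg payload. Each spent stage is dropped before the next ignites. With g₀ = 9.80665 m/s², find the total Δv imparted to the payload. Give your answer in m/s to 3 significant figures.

Δv ≈ 6760 m/s

Ignition mass of stage 1 = 88,400+9,560 + 20,200+2,330 + 4,060 = 124,550 kg.
Stage 1: m₀ = 124,550 kg, m_f = 124,550 − 88,400 = 36,150 kg; Δv = 252×9.80665×ln(3.445) = 2471.3×1.2370 ≈ 3057 m/s.
Stage 2: m₀ = 26,590 kg, m_f = 26,590 − 20,200 = 6,390 kg; Δv = 265×9.80665×ln(4.161) = 2598.8×1.4258 ≈ 3705 m/s.
Total Δv = 3057 + 3705 = 6762 m/s.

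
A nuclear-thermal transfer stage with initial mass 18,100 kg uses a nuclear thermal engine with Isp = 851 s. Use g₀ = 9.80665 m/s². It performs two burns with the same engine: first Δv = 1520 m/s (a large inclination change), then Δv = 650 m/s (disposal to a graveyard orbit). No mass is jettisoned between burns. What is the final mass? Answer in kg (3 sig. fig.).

v_e = Isp · g₀ = 851 × 9.80665 = 8345.5 m/s.
After the first burn: m = 18100 × exp(−1520/8345.5) = 18100 × 0.83349 = 15,086.2 kg.
After the second burn: m = 15,086.2 × exp(−650/8345.5) = 15,086.2 × 0.92507 = 13,955.8 kg.

final mass ≈ 14000 kg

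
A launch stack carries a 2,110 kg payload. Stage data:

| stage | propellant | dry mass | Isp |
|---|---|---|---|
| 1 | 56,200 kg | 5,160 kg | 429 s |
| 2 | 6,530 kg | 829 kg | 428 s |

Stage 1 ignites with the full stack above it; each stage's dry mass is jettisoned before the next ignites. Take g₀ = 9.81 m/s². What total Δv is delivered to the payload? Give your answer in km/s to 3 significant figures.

Ignition mass of stage 1 = 56,200+5,160 + 6,530+829 + 2,110 = 70,829 kg.
Stage 1: m₀ = 70,829 kg, m_f = 70,829 − 56,200 = 14,629 kg; Δv = 429×9.81×ln(4.842) = 4208.5×1.5773 ≈ 6638 m/s.
Stage 2: m₀ = 9,469 kg, m_f = 9,469 − 6,530 = 2,939 kg; Δv = 428×9.81×ln(3.222) = 4198.7×1.1700 ≈ 4912 m/s.
Total Δv = 6638 + 4912 = 11550 m/s.

Δv ≈ 11.6 km/s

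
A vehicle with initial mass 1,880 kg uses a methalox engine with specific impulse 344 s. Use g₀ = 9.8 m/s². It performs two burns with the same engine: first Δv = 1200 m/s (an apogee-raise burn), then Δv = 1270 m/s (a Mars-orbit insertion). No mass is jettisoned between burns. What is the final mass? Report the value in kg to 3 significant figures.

final mass ≈ 904 kg

v_e = Isp · g₀ = 344 × 9.8 = 3371.2 m/s.
After the first burn: m = 1880 × exp(−1200/3371.2) = 1880 × 0.70050 = 1,316.94 kg.
After the second burn: m = 1,316.94 × exp(−1270/3371.2) = 1,316.94 × 0.68611 = 903.566 kg.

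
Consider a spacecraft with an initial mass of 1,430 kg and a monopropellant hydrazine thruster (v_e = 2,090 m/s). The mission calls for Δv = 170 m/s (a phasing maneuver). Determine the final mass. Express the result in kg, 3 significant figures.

Rocket equation: m₀/m_f = exp(Δv / v_e) = exp(170 / 2090.0) = exp(0.0813) = 1.0847.
m_f = m₀ / 1.0847 = 1,430 / 1.0847 = 1,318.34 kg.

final mass ≈ 1320 kg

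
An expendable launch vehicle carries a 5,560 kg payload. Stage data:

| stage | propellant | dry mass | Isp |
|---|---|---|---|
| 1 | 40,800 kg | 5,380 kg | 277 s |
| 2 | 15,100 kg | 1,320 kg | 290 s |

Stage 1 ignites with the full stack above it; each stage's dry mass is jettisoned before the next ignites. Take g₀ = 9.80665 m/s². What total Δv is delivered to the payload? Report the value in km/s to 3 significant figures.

Δv ≈ 5.78 km/s

Ignition mass of stage 1 = 40,800+5,380 + 15,100+1,320 + 5,560 = 68,160 kg.
Stage 1: m₀ = 68,160 kg, m_f = 68,160 − 40,800 = 27,360 kg; Δv = 277×9.80665×ln(2.491) = 2716.4×0.9128 ≈ 2480 m/s.
Stage 2: m₀ = 21,980 kg, m_f = 21,980 − 15,100 = 6,880 kg; Δv = 290×9.80665×ln(3.195) = 2843.9×1.1615 ≈ 3303 m/s.
Total Δv = 2480 + 3303 = 5783 m/s.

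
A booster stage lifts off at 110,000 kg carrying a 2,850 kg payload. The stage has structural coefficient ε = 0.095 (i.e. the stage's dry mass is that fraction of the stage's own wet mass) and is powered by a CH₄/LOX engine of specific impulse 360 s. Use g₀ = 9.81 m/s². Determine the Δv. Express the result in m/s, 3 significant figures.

Δv ≈ 7530 m/s

Stage wet mass = m₀ − payload = 110,000 − 2,850 = 107,150 kg.
Stage dry mass = ε × stage wet mass = 0.095 × 107,150 = 10,179.3 kg.
Burnout mass m_f = stage dry + payload = 10,179.3 + 2,850 = 13,029.3 kg.
v_e = Isp · g₀ = 360 × 9.81 = 3531.6 m/s.
Rocket equation: Δv = v_e · ln(110,000/13,029.3) = 3531.6 × ln(8.443) = 3531.6 × 2.1333 ≈ 7534 m/s.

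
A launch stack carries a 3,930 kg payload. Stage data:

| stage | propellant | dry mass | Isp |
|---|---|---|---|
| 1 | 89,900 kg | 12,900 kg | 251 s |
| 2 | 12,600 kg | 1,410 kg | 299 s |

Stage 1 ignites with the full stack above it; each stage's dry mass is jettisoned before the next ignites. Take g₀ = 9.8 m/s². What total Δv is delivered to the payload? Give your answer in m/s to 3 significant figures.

Δv ≈ 6910 m/s

Ignition mass of stage 1 = 89,900+12,900 + 12,600+1,410 + 3,930 = 120,740 kg.
Stage 1: m₀ = 120,740 kg, m_f = 120,740 − 89,900 = 30,840 kg; Δv = 251×9.8×ln(3.915) = 2459.8×1.3648 ≈ 3357 m/s.
Stage 2: m₀ = 17,940 kg, m_f = 17,940 − 12,600 = 5,340 kg; Δv = 299×9.8×ln(3.36) = 2930.2×1.2118 ≈ 3551 m/s.
Total Δv = 3357 + 3551 = 6908 m/s.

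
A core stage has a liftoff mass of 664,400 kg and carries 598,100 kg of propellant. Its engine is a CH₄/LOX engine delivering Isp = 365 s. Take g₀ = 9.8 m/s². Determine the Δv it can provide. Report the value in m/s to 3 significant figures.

Δv ≈ 8240 m/s

v_e = Isp · g₀ = 365 × 9.8 = 3577.0 m/s.
m_f = m₀ − m_prop = 664,400 − 598,100 = 66,300 kg.
Δv = v_e · ln(m₀/m_f) = 3577.0 × ln(10.02) = 3577.0 × 2.3047 ≈ 8243.9 m/s.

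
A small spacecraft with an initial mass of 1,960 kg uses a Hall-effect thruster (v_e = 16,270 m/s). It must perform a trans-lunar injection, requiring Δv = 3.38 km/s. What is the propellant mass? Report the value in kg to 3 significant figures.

m₀/m_f = exp(Δv / v_e) = exp(3380 / 16270.0) = exp(0.2077) = 1.2309.
m_f = 1,960 / 1.2309 = 1,592.33 kg, so propellant = m₀ − m_f = 1,960 − 1,592.33 = 367.67 kg.

propellant mass ≈ 368 kg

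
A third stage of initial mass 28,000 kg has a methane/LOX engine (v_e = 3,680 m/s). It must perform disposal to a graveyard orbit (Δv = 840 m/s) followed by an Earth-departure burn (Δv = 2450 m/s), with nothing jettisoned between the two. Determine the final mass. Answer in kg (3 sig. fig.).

After the first burn: m = 28000 × exp(−840/3680.0) = 28000 × 0.79592 = 22,285.8 kg.
After the second burn: m = 22,285.8 × exp(−2450/3680.0) = 22,285.8 × 0.51388 = 11,452.2 kg.

final mass ≈ 11500 kg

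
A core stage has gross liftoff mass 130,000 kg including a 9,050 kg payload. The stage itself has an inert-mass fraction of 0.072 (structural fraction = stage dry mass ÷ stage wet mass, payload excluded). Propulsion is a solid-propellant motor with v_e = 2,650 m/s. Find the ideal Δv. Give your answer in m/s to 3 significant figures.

Δv ≈ 5280 m/s

Stage wet mass = m₀ − payload = 130,000 − 9,050 = 120,950 kg.
Stage dry mass = ε × stage wet mass = 0.072 × 120,950 = 8,708.4 kg.
Burnout mass m_f = stage dry + payload = 8,708.4 + 9,050 = 17,758.4 kg.
By the Tsiolkovsky rocket equation, Δv = v_e · ln(130,000/17,758.4) = 2650.0 × ln(7.32) = 2650.0 × 1.9907 ≈ 5275 m/s.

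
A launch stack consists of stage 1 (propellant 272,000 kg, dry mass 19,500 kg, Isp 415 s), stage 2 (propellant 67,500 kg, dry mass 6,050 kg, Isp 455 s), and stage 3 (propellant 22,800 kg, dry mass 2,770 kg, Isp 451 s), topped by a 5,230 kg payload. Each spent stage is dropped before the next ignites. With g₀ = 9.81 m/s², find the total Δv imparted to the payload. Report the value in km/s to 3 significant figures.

Ignition mass of stage 1 = 272,000+19,500 + 67,500+6,050 + 22,800+2,770 + 5,230 = 395,850 kg.
Stage 1: m₀ = 395,850 kg, m_f = 395,850 − 272,000 = 123,850 kg; Δv = 415×9.81×ln(3.196) = 4071.2×1.1620 ≈ 4731 m/s.
Stage 2: m₀ = 104,350 kg, m_f = 104,350 − 67,500 = 36,850 kg; Δv = 455×9.81×ln(2.832) = 4463.6×1.0409 ≈ 4646 m/s.
Stage 3: m₀ = 30,800 kg, m_f = 30,800 − 22,800 = 8,000 kg; Δv = 451×9.81×ln(3.85) = 4424.3×1.3481 ≈ 5964 m/s.
Total Δv = 4731 + 4646 + 5964 = 15341 m/s.

Δv ≈ 15.3 km/s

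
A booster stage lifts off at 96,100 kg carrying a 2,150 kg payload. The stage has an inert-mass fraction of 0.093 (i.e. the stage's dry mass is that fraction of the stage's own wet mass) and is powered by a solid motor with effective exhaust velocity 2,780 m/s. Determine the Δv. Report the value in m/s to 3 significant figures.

Stage wet mass = m₀ − payload = 96,100 − 2,150 = 93,950 kg.
Stage dry mass = ε × stage wet mass = 0.093 × 93,950 = 8,737.35 kg.
Burnout mass m_f = stage dry + payload = 8,737.35 + 2,150 = 10,887.35 kg.
Rocket equation: Δv = v_e · ln(96,100/10,887.35) = 2780.0 × ln(8.827) = 2780.0 × 2.1778 ≈ 6054 m/s.

Δv ≈ 6050 m/s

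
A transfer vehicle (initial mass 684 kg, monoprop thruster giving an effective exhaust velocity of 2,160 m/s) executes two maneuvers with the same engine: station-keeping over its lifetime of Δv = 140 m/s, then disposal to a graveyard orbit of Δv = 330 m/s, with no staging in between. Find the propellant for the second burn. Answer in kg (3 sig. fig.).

After the first burn: m = 684 × exp(−140/2160.0) = 684 × 0.93724 = 641.072 kg.
After the second burn: m = 641.072 × exp(−330/2160.0) = 641.072 × 0.85832 = 550.245 kg.
Second-burn propellant = 641.072 − 550.245 = 90.827 kg.

propellant for the second burn ≈ 90.8 kg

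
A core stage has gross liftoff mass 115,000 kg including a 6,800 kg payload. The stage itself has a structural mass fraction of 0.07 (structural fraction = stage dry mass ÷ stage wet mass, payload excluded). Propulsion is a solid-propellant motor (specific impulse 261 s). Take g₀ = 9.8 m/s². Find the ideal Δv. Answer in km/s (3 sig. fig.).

Δv ≈ 5.32 km/s

Stage wet mass = m₀ − payload = 115,000 − 6,800 = 108,200 kg.
Stage dry mass = ε × stage wet mass = 0.07 × 108,200 = 7,574 kg.
Burnout mass m_f = stage dry + payload = 7,574 + 6,800 = 14,374 kg.
v_e = Isp · g₀ = 261 × 9.8 = 2557.8 m/s.
Δv = v_e · ln(115,000/14,374) = 2557.8 × ln(8.001) = 2557.8 × 2.0795 ≈ 5319 m/s.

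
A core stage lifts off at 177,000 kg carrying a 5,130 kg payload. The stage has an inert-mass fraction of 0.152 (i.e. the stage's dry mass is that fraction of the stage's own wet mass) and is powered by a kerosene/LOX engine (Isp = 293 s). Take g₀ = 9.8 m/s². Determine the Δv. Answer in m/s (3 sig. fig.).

Stage wet mass = m₀ − payload = 177,000 − 5,130 = 171,870 kg.
Stage dry mass = ε × stage wet mass = 0.152 × 171,870 = 26,124.2 kg.
Burnout mass m_f = stage dry + payload = 26,124.2 + 5,130 = 31,254.2 kg.
v_e = Isp · g₀ = 293 × 9.8 = 2871.4 m/s.
Δv = v_e · ln(177,000/31,254.2) = 2871.4 × ln(5.663) = 2871.4 × 1.7340 ≈ 4979 m/s.

Δv ≈ 4980 m/s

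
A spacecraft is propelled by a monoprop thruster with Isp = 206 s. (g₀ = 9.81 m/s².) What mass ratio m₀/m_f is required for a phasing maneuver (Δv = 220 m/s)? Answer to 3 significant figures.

mass ratio ≈ 1.12

v_e = Isp · g₀ = 206 × 9.81 = 2020.9 m/s.
Using Δv = v_e ln(m₀/m_f): m₀/m_f = exp(Δv / v_e) = exp(220 / 2020.9) = exp(0.1089) = 1.1150.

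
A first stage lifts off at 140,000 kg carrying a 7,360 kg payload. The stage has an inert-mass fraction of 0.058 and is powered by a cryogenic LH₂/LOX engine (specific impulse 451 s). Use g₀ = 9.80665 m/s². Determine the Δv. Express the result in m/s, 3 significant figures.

Δv ≈ 9860 m/s

Stage wet mass = m₀ − payload = 140,000 − 7,360 = 132,640 kg.
Stage dry mass = ε × stage wet mass = 0.058 × 132,640 = 7,693.12 kg.
Burnout mass m_f = stage dry + payload = 7,693.12 + 7,360 = 15,053.12 kg.
v_e = Isp · g₀ = 451 × 9.80665 = 4422.8 m/s.
Using Δv = v_e ln(m₀/m_f): Δv = v_e · ln(140,000/15,053.12) = 4422.8 × ln(9.3) = 4422.8 × 2.2301 ≈ 9863 m/s.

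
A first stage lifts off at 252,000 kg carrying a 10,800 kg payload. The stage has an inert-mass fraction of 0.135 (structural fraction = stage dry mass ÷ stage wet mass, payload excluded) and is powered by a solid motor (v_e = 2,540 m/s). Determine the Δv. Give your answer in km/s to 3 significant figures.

Δv ≈ 4.47 km/s

Stage wet mass = m₀ − payload = 252,000 − 10,800 = 241,200 kg.
Stage dry mass = ε × stage wet mass = 0.135 × 241,200 = 32,562 kg.
Burnout mass m_f = stage dry + payload = 32,562 + 10,800 = 43,362 kg.
Δv = v_e · ln(252,000/43,362) = 2540.0 × ln(5.812) = 2540.0 × 1.7598 ≈ 4470 m/s.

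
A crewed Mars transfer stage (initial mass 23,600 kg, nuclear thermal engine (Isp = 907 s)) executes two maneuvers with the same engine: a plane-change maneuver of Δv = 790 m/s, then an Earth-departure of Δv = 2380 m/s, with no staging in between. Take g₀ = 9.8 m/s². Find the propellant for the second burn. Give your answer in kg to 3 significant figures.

v_e = Isp · g₀ = 907 × 9.8 = 8888.6 m/s.
After the first burn: m = 23600 × exp(−790/8888.6) = 23600 × 0.91496 = 21,593.1 kg.
After the second burn: m = 21,593.1 × exp(−2380/8888.6) = 21,593.1 × 0.76509 = 16,520.7 kg.
Second-burn propellant = 21,593.1 − 16,520.7 = 5,072.4 kg.

propellant for the second burn ≈ 5070 kg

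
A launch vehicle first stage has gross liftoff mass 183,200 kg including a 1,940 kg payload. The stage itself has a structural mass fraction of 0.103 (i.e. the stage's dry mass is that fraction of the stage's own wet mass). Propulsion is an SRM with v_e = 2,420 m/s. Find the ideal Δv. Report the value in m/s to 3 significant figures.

Stage wet mass = m₀ − payload = 183,200 − 1,940 = 181,260 kg.
Stage dry mass = ε × stage wet mass = 0.103 × 181,260 = 18,669.8 kg.
Burnout mass m_f = stage dry + payload = 18,669.8 + 1,940 = 20,609.8 kg.
Δv = v_e · ln(183,200/20,609.8) = 2420.0 × ln(8.889) = 2420.0 × 2.1848 ≈ 5287 m/s.

Δv ≈ 5290 m/s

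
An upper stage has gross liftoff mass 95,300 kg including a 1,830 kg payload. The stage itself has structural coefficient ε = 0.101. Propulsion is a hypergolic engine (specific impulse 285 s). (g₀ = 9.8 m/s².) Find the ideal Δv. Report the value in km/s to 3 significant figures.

Δv ≈ 5.96 km/s

Stage wet mass = m₀ − payload = 95,300 − 1,830 = 93,470 kg.
Stage dry mass = ε × stage wet mass = 0.101 × 93,470 = 9,440.47 kg.
Burnout mass m_f = stage dry + payload = 9,440.47 + 1,830 = 11,270.47 kg.
v_e = Isp · g₀ = 285 × 9.8 = 2793.0 m/s.
From the ideal rocket equation, Δv = v_e · ln(95,300/11,270.47) = 2793.0 × ln(8.456) = 2793.0 × 2.1348 ≈ 5963 m/s.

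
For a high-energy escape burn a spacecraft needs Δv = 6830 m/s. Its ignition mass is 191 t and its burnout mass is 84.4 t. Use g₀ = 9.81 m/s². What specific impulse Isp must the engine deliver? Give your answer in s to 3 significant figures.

Isp ≈ 852 s

ln(m₀/m_f) = ln(191000/84400) = ln(2.263) = 0.8167.
From the ideal rocket equation, v_e = Δv / ln(m₀/m_f) = 6830 / 0.8167 = 8362.9 m/s.
Isp = v_e / g₀ = 8362.9 / 9.81 = 852.5 s.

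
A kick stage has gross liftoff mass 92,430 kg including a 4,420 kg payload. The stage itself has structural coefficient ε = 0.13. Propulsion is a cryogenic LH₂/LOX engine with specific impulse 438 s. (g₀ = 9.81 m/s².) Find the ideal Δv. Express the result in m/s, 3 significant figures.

Δv ≈ 7570 m/s

Stage wet mass = m₀ − payload = 92,430 − 4,420 = 88,010 kg.
Stage dry mass = ε × stage wet mass = 0.13 × 88,010 = 11,441.3 kg.
Burnout mass m_f = stage dry + payload = 11,441.3 + 4,420 = 15,861.3 kg.
v_e = Isp · g₀ = 438 × 9.81 = 4296.8 m/s.
Rocket equation: Δv = v_e · ln(92,430/15,861.3) = 4296.8 × ln(5.827) = 4296.8 × 1.7626 ≈ 7573 m/s.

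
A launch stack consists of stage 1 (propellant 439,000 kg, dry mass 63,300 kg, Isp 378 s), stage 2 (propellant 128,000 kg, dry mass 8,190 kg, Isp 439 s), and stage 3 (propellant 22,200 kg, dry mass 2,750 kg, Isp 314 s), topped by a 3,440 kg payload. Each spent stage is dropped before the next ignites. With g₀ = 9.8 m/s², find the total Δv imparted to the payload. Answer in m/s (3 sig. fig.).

Δv ≈ 15100 m/s

Ignition mass of stage 1 = 439,000+63,300 + 128,000+8,190 + 22,200+2,750 + 3,440 = 666,880 kg.
Stage 1: m₀ = 666,880 kg, m_f = 666,880 − 439,000 = 227,880 kg; Δv = 378×9.8×ln(2.926) = 3704.4×1.0738 ≈ 3978 m/s.
Stage 2: m₀ = 164,580 kg, m_f = 164,580 − 128,000 = 36,580 kg; Δv = 439×9.8×ln(4.499) = 4302.2×1.5039 ≈ 6470 m/s.
Stage 3: m₀ = 28,390 kg, m_f = 28,390 − 22,200 = 6,190 kg; Δv = 314×9.8×ln(4.586) = 3077.2×1.5231 ≈ 4687 m/s.
Total Δv = 3978 + 6470 + 4687 = 15135 m/s.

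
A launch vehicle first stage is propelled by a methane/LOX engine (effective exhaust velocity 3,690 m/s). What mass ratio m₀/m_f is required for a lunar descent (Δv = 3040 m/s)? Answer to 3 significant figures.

mass ratio ≈ 2.28

m₀/m_f = exp(Δv / v_e) = exp(3040 / 3690.0) = exp(0.8238) = 2.2793.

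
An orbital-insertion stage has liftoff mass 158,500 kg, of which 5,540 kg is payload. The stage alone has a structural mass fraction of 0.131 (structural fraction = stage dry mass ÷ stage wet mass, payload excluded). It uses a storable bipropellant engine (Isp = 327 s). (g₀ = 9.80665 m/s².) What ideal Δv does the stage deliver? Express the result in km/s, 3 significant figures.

Δv ≈ 5.85 km/s

Stage wet mass = m₀ − payload = 158,500 − 5,540 = 152,960 kg.
Stage dry mass = ε × stage wet mass = 0.131 × 152,960 = 20,037.8 kg.
Burnout mass m_f = stage dry + payload = 20,037.8 + 5,540 = 25,577.8 kg.
v_e = Isp · g₀ = 327 × 9.80665 = 3206.8 m/s.
Δv = v_e · ln(158,500/25,577.8) = 3206.8 × ln(6.197) = 3206.8 × 1.8240 ≈ 5849 m/s.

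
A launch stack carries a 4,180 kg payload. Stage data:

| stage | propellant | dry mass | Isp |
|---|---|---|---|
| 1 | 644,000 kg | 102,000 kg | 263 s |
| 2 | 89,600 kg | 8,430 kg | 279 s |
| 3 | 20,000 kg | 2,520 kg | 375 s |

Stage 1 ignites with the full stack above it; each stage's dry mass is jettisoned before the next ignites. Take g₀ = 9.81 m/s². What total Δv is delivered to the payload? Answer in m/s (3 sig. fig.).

Ignition mass of stage 1 = 644,000+102,000 + 89,600+8,430 + 20,000+2,520 + 4,180 = 870,730 kg.
Stage 1: m₀ = 870,730 kg, m_f = 870,730 − 644,000 = 226,730 kg; Δv = 263×9.81×ln(3.84) = 2580.0×1.3456 ≈ 3472 m/s.
Stage 2: m₀ = 124,730 kg, m_f = 124,730 − 89,600 = 35,130 kg; Δv = 279×9.81×ln(3.551) = 2737.0×1.2671 ≈ 3468 m/s.
Stage 3: m₀ = 26,700 kg, m_f = 26,700 − 20,000 = 6,700 kg; Δv = 375×9.81×ln(3.985) = 3678.8×1.3826 ≈ 5086 m/s.
Total Δv = 3472 + 3468 + 5086 = 12026 m/s.

Δv ≈ 12000 m/s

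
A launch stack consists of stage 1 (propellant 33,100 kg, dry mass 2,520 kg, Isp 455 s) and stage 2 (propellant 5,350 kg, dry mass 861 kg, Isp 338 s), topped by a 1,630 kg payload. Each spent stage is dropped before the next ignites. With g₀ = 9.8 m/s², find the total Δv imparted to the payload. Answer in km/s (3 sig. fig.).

Δv ≈ 10.2 km/s

Ignition mass of stage 1 = 33,100+2,520 + 5,350+861 + 1,630 = 43,461 kg.
Stage 1: m₀ = 43,461 kg, m_f = 43,461 − 33,100 = 10,361 kg; Δv = 455×9.8×ln(4.195) = 4459.0×1.4338 ≈ 6393 m/s.
Stage 2: m₀ = 7,841 kg, m_f = 7,841 − 5,350 = 2,491 kg; Δv = 338×9.8×ln(3.148) = 3312.4×1.1467 ≈ 3798 m/s.
Total Δv = 6393 + 3798 = 10191 m/s.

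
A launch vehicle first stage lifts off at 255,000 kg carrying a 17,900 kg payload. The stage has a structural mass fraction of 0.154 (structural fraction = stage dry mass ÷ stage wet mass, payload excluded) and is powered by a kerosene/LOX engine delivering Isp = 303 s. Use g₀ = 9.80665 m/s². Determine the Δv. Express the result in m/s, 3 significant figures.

Δv ≈ 4590 m/s

Stage wet mass = m₀ − payload = 255,000 − 17,900 = 237,100 kg.
Stage dry mass = ε × stage wet mass = 0.154 × 237,100 = 36,513.4 kg.
Burnout mass m_f = stage dry + payload = 36,513.4 + 17,900 = 54,413.4 kg.
v_e = Isp · g₀ = 303 × 9.80665 = 2971.4 m/s.
Δv = v_e · ln(255,000/54,413.4) = 2971.4 × ln(4.686) = 2971.4 × 1.5447 ≈ 4590 m/s.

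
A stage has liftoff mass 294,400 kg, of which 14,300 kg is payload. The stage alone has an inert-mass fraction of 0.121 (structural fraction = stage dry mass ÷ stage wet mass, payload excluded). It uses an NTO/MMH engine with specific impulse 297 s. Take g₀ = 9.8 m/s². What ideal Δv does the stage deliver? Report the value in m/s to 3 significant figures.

Δv ≈ 5270 m/s

Stage wet mass = m₀ − payload = 294,400 − 14,300 = 280,100 kg.
Stage dry mass = ε × stage wet mass = 0.121 × 280,100 = 33,892.1 kg.
Burnout mass m_f = stage dry + payload = 33,892.1 + 14,300 = 48,192.1 kg.
v_e = Isp · g₀ = 297 × 9.8 = 2910.6 m/s.
By the Tsiolkovsky rocket equation, Δv = v_e · ln(294,400/48,192.1) = 2910.6 × ln(6.109) = 2910.6 × 1.8097 ≈ 5267 m/s.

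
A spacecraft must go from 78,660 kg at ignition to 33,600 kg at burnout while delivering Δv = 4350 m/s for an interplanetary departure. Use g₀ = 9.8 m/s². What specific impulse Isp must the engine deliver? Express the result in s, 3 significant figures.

ln(m₀/m_f) = ln(78660/33600) = ln(2.341) = 0.8506.
v_e = Δv / ln(m₀/m_f) = 4350 / 0.8506 = 5114.0 m/s.
Isp = v_e / g₀ = 5114.0 / 9.8 = 521.8 s.

Isp ≈ 522 s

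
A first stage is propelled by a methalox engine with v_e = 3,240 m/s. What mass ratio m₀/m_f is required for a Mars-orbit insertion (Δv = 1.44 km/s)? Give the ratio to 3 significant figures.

mass ratio ≈ 1.56

Using Δv = v_e ln(m₀/m_f): m₀/m_f = exp(Δv / v_e) = exp(1440 / 3240.0) = exp(0.4444) = 1.5596.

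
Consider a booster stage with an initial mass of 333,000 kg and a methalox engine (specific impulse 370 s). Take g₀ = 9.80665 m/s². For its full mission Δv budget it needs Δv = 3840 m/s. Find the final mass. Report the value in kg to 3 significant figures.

v_e = Isp · g₀ = 370 × 9.80665 = 3628.5 m/s.
By the Tsiolkovsky rocket equation, m₀/m_f = exp(Δv / v_e) = exp(3840 / 3628.5) = exp(1.0583) = 2.8815.
m_f = m₀ / 2.8815 = 333,000 / 2.8815 = 115,565 kg.

final mass ≈ 116000 kg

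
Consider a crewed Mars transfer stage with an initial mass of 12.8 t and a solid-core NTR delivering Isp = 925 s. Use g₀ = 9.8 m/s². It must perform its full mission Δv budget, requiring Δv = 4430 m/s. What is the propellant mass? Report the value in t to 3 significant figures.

propellant mass ≈ 4.95 t

v_e = Isp · g₀ = 925 × 9.8 = 9065.0 m/s.
m₀/m_f = exp(Δv / v_e) = exp(4430 / 9065.0) = exp(0.4887) = 1.6302.
m_f = 12.8 / 1.6302 = 7.8518 t, so propellant = m₀ − m_f = 12.8 − 7.8518 = 4.9482 t.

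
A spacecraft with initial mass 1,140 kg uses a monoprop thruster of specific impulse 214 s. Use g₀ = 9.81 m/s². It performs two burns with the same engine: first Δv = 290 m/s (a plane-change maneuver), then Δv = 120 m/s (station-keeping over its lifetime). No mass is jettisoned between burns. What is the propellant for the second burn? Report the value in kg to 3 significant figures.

v_e = Isp · g₀ = 214 × 9.81 = 2099.3 m/s.
After the first burn: m = 1140 × exp(−290/2099.3) = 1140 × 0.87098 = 992.917 kg.
After the second burn: m = 992.917 × exp(−120/2099.3) = 992.917 × 0.94444 = 937.751 kg.
Second-burn propellant = 992.917 − 937.751 = 55.166 kg.

propellant for the second burn ≈ 55.2 kg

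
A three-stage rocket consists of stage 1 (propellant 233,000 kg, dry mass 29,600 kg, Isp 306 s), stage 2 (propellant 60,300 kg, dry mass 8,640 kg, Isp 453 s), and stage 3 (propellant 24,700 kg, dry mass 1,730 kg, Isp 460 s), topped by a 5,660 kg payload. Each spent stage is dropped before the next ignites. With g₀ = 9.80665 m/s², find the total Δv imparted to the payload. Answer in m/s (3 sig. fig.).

Ignition mass of stage 1 = 233,000+29,600 + 60,300+8,640 + 24,700+1,730 + 5,660 = 363,630 kg.
Stage 1: m₀ = 363,630 kg, m_f = 363,630 − 233,000 = 130,630 kg; Δv = 306×9.80665×ln(2.784) = 3000.8×1.0238 ≈ 3072 m/s.
Stage 2: m₀ = 101,030 kg, m_f = 101,030 − 60,300 = 40,730 kg; Δv = 453×9.80665×ln(2.48) = 4442.4×0.9085 ≈ 4036 m/s.
Stage 3: m₀ = 32,090 kg, m_f = 32,090 − 24,700 = 7,390 kg; Δv = 460×9.80665×ln(4.342) = 4511.1×1.4684 ≈ 6624 m/s.
Total Δv = 3072 + 4036 + 6624 = 13732 m/s.

Δv ≈ 13700 m/s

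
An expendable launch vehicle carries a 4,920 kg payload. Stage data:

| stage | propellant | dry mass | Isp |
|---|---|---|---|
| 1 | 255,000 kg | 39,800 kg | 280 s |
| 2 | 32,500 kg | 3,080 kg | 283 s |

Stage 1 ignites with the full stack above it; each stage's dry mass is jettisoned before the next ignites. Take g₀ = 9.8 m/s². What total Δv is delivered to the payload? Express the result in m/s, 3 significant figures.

Δv ≈ 8420 m/s

Ignition mass of stage 1 = 255,000+39,800 + 32,500+3,080 + 4,920 = 335,300 kg.
Stage 1: m₀ = 335,300 kg, m_f = 335,300 − 255,000 = 80,300 kg; Δv = 280×9.8×ln(4.176) = 2744.0×1.4293 ≈ 3922 m/s.
Stage 2: m₀ = 40,500 kg, m_f = 40,500 − 32,500 = 8,000 kg; Δv = 283×9.8×ln(5.062) = 2773.4×1.6219 ≈ 4498 m/s.
Total Δv = 3922 + 4498 = 8420 m/s.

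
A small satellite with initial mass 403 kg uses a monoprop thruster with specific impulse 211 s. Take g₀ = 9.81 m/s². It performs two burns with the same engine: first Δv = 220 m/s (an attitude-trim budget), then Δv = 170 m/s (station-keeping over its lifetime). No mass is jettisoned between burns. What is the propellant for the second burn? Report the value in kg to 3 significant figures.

propellant for the second burn ≈ 28.6 kg

v_e = Isp · g₀ = 211 × 9.81 = 2069.9 m/s.
After the first burn: m = 403 × exp(−220/2069.9) = 403 × 0.89917 = 362.366 kg.
After the second burn: m = 362.366 × exp(−170/2069.9) = 362.366 × 0.92115 = 333.793 kg.
Second-burn propellant = 362.366 − 333.793 = 28.573 kg.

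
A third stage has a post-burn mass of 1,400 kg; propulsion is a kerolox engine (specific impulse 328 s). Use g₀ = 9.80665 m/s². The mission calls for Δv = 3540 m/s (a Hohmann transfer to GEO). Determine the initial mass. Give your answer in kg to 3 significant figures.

initial mass ≈ 4210 kg

v_e = Isp · g₀ = 328 × 9.80665 = 3216.6 m/s.
m₀/m_f = exp(Δv / v_e) = exp(3540 / 3216.6) = exp(1.1005) = 3.0058.
m₀ = m_f × 3.0058 = 1,400 × 3.0058 = 4,208.12 kg.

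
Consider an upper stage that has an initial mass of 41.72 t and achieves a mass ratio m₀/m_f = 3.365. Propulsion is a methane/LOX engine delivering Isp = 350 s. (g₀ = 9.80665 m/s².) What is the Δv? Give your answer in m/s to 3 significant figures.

v_e = Isp · g₀ = 350 × 9.80665 = 3432.3 m/s.
Rocket equation: Δv = v_e · ln(3.365) = 3432.3 × 1.2134 ≈ 4164.9 m/s.

Δv ≈ 4160 m/s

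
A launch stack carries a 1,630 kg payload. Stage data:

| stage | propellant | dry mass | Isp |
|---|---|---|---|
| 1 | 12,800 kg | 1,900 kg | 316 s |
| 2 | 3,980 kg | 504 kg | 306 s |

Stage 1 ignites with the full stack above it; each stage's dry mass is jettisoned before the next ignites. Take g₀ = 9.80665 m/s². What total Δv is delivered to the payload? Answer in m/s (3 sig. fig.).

Δv ≈ 6120 m/s

Ignition mass of stage 1 = 12,800+1,900 + 3,980+504 + 1,630 = 20,814 kg.
Stage 1: m₀ = 20,814 kg, m_f = 20,814 − 12,800 = 8,014 kg; Δv = 316×9.80665×ln(2.597) = 3098.9×0.9544 ≈ 2958 m/s.
Stage 2: m₀ = 6,114 kg, m_f = 6,114 − 3,980 = 2,134 kg; Δv = 306×9.80665×ln(2.865) = 3000.8×1.0526 ≈ 3159 m/s.
Total Δv = 2958 + 3159 = 6117 m/s.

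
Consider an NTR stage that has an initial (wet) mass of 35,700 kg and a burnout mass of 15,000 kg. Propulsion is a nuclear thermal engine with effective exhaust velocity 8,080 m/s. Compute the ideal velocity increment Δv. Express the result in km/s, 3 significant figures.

Δv ≈ 7.01 km/s

Rocket equation: Δv = v_e · ln(m₀/m_f) = 8080.0 × ln(2.38) = 8080.0 × 0.8671 ≈ 7006.2 m/s.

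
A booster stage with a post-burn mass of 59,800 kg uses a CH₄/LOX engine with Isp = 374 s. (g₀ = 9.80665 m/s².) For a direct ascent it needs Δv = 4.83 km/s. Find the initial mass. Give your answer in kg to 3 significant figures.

initial mass ≈ 223000 kg

v_e = Isp · g₀ = 374 × 9.80665 = 3667.7 m/s.
Using Δv = v_e ln(m₀/m_f): m₀/m_f = exp(Δv / v_e) = exp(4830 / 3667.7) = exp(1.3169) = 3.7319.
m₀ = m_f × 3.7319 = 59,800 × 3.7319 = 223,168 kg.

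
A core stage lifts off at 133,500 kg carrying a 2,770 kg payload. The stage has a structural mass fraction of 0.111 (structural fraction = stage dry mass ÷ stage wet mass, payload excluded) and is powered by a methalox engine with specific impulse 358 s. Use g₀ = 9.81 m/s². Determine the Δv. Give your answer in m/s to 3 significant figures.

Stage wet mass = m₀ − payload = 133,500 − 2,770 = 130,730 kg.
Stage dry mass = ε × stage wet mass = 0.111 × 130,730 = 14,511 kg.
Burnout mass m_f = stage dry + payload = 14,511 + 2,770 = 17,281 kg.
v_e = Isp · g₀ = 358 × 9.81 = 3512.0 m/s.
From the ideal rocket equation, Δv = v_e · ln(133,500/17,281) = 3512.0 × ln(7.725) = 3512.0 × 2.0445 ≈ 7180 m/s.

Δv ≈ 7180 m/s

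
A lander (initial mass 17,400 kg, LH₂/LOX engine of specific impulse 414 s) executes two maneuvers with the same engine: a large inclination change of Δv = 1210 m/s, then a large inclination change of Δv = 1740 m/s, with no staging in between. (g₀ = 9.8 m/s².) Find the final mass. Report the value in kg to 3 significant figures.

v_e = Isp · g₀ = 414 × 9.8 = 4057.2 m/s.
After the first burn: m = 17400 × exp(−1210/4057.2) = 17400 × 0.74213 = 12,913.1 kg.
After the second burn: m = 12,913.1 × exp(−1740/4057.2) = 12,913.1 × 0.65125 = 8,409.66 kg.

final mass ≈ 8410 kg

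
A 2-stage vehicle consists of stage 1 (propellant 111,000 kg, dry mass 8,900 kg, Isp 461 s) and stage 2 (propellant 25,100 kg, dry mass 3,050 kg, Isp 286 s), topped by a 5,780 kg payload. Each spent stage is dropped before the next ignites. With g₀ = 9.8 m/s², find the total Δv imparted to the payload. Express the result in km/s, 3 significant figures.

Ignition mass of stage 1 = 111,000+8,900 + 25,100+3,050 + 5,780 = 153,830 kg.
Stage 1: m₀ = 153,830 kg, m_f = 153,830 − 111,000 = 42,830 kg; Δv = 461×9.8×ln(3.592) = 4517.8×1.2786 ≈ 5777 m/s.
Stage 2: m₀ = 33,930 kg, m_f = 33,930 − 25,100 = 8,830 kg; Δv = 286×9.8×ln(3.843) = 2802.8×1.3461 ≈ 3773 m/s.
Total Δv = 5777 + 3773 = 9550 m/s.

Δv ≈ 9.55 km/s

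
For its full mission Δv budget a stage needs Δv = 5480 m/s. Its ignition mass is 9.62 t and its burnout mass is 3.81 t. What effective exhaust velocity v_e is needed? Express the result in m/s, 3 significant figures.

v_e ≈ 5920 m/s

ln(m₀/m_f) = ln(9620/3810) = ln(2.525) = 0.9262.
v_e = Δv / ln(m₀/m_f) = 5480 / 0.9262 = 5916.6 m/s.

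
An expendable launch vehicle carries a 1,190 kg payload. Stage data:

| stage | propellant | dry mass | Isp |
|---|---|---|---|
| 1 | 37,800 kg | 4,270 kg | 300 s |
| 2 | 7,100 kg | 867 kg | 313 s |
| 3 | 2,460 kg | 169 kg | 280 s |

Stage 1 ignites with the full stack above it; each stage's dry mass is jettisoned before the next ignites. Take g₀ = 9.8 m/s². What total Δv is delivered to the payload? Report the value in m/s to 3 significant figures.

Ignition mass of stage 1 = 37,800+4,270 + 7,100+867 + 2,460+169 + 1,190 = 53,856 kg.
Stage 1: m₀ = 53,856 kg, m_f = 53,856 − 37,800 = 16,056 kg; Δv = 300×9.8×ln(3.354) = 2940.0×1.2102 ≈ 3558 m/s.
Stage 2: m₀ = 11,786 kg, m_f = 11,786 − 7,100 = 4,686 kg; Δv = 313×9.8×ln(2.515) = 3067.4×0.9223 ≈ 2829 m/s.
Stage 3: m₀ = 3,819 kg, m_f = 3,819 − 2,460 = 1,359 kg; Δv = 280×9.8×ln(2.81) = 2744.0×1.0332 ≈ 2835 m/s.
Total Δv = 3558 + 2829 + 2835 = 9222 m/s.

Δv ≈ 9220 m/s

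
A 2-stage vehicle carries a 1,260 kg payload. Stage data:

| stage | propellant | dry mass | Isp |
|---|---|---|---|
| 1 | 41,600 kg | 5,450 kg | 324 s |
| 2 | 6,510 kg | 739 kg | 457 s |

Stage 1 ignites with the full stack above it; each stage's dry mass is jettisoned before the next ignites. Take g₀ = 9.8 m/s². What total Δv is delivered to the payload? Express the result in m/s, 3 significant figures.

Δv ≈ 10900 m/s

Ignition mass of stage 1 = 41,600+5,450 + 6,510+739 + 1,260 = 55,559 kg.
Stage 1: m₀ = 55,559 kg, m_f = 55,559 − 41,600 = 13,959 kg; Δv = 324×9.8×ln(3.98) = 3175.2×1.3813 ≈ 4386 m/s.
Stage 2: m₀ = 8,509 kg, m_f = 8,509 − 6,510 = 1,999 kg; Δv = 457×9.8×ln(4.257) = 4478.6×1.4485 ≈ 6487 m/s.
Total Δv = 4386 + 6487 = 10873 m/s.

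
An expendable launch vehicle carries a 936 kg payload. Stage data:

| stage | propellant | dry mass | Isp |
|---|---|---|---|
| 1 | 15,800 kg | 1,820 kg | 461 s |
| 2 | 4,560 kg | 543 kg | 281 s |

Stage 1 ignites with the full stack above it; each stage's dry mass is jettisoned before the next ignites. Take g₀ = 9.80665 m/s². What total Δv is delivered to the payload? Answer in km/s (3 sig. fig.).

Ignition mass of stage 1 = 15,800+1,820 + 4,560+543 + 936 = 23,659 kg.
Stage 1: m₀ = 23,659 kg, m_f = 23,659 − 15,800 = 7,859 kg; Δv = 461×9.80665×ln(3.01) = 4520.9×1.1021 ≈ 4982 m/s.
Stage 2: m₀ = 6,039 kg, m_f = 6,039 − 4,560 = 1,479 kg; Δv = 281×9.80665×ln(4.083) = 2755.7×1.4069 ≈ 3877 m/s.
Total Δv = 4982 + 3877 = 8859 m/s.

Δv ≈ 8.86 km/s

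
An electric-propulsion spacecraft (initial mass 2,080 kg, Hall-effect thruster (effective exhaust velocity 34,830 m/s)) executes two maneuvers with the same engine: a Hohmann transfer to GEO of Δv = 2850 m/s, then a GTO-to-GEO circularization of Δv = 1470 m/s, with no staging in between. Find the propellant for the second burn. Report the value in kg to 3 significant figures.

propellant for the second burn ≈ 79.2 kg

After the first burn: m = 2080 × exp(−2850/34830.0) = 2080 × 0.92143 = 1,916.57 kg.
After the second burn: m = 1,916.57 × exp(−1470/34830.0) = 1,916.57 × 0.95867 = 1,837.36 kg.
Second-burn propellant = 1,916.57 − 1,837.36 = 79.21 kg.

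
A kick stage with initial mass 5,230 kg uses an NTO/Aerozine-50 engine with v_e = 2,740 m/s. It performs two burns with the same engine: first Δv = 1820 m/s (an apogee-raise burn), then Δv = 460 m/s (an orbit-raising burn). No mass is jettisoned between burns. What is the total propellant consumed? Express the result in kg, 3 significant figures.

After the first burn: m = 5230 × exp(−1820/2740.0) = 5230 × 0.51467 = 2,691.72 kg.
After the second burn: m = 2,691.72 × exp(−460/2740.0) = 2,691.72 × 0.84545 = 2,275.71 kg.
Total propellant = m₀ − m_final = 5230 − 2,275.71 = 2,954.29 kg.

total propellant consumed ≈ 2950 kg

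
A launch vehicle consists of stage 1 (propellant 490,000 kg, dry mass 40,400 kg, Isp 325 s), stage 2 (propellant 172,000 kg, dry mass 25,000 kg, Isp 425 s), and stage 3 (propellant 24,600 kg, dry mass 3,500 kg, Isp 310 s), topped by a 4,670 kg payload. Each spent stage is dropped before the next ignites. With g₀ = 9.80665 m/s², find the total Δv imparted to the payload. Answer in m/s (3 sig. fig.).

Δv ≈ 13300 m/s

Ignition mass of stage 1 = 490,000+40,400 + 172,000+25,000 + 24,600+3,500 + 4,670 = 760,170 kg.
Stage 1: m₀ = 760,170 kg, m_f = 760,170 − 490,000 = 270,170 kg; Δv = 325×9.80665×ln(2.814) = 3187.2×1.0345 ≈ 3297 m/s.
Stage 2: m₀ = 229,770 kg, m_f = 229,770 − 172,000 = 57,770 kg; Δv = 425×9.80665×ln(3.977) = 4167.8×1.3806 ≈ 5754 m/s.
Stage 3: m₀ = 32,770 kg, m_f = 32,770 − 24,600 = 8,170 kg; Δv = 310×9.80665×ln(4.011) = 3040.1×1.3890 ≈ 4223 m/s.
Total Δv = 3297 + 5754 + 4223 = 13274 m/s.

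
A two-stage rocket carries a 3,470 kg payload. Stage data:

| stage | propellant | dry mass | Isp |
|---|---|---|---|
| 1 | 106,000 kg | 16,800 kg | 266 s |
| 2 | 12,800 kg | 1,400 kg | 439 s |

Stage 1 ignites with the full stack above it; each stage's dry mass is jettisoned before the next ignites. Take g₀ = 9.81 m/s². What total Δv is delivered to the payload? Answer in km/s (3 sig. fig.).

Δv ≈ 9.22 km/s

Ignition mass of stage 1 = 106,000+16,800 + 12,800+1,400 + 3,470 = 140,470 kg.
Stage 1: m₀ = 140,470 kg, m_f = 140,470 − 106,000 = 34,470 kg; Δv = 266×9.81×ln(4.075) = 2609.5×1.4049 ≈ 3666 m/s.
Stage 2: m₀ = 17,670 kg, m_f = 17,670 − 12,800 = 4,870 kg; Δv = 439×9.81×ln(3.628) = 4306.6×1.2888 ≈ 5550 m/s.
Total Δv = 3666 + 5550 = 9216 m/s.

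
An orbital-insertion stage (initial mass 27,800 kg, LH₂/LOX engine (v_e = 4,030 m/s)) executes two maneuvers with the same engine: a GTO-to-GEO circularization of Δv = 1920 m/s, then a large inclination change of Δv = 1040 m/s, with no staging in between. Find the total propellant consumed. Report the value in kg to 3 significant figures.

total propellant consumed ≈ 14500 kg

After the first burn: m = 27800 × exp(−1920/4030.0) = 27800 × 0.62100 = 17,263.8 kg.
After the second burn: m = 17,263.8 × exp(−1040/4030.0) = 17,263.8 × 0.77255 = 13,337.1 kg.
Total propellant = m₀ − m_final = 27800 − 13,337.1 = 14,462.9 kg.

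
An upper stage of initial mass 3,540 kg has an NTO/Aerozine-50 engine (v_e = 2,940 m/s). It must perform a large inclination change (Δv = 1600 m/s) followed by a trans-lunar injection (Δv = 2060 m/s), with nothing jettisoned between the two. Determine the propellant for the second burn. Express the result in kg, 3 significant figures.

propellant for the second burn ≈ 1030 kg

After the first burn: m = 3540 × exp(−1600/2940.0) = 3540 × 0.58030 = 2,054.26 kg.
After the second burn: m = 2,054.26 × exp(−2060/2940.0) = 2,054.26 × 0.49625 = 1,019.43 kg.
Second-burn propellant = 2,054.26 − 1,019.43 = 1,034.83 kg.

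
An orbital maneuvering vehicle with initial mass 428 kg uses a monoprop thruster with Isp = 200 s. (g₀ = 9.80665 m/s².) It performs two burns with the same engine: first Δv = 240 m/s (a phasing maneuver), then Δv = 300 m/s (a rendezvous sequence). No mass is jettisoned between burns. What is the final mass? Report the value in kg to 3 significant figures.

v_e = Isp · g₀ = 200 × 9.80665 = 1961.3 m/s.
After the first burn: m = 428 × exp(−240/1961.3) = 428 × 0.88482 = 378.703 kg.
After the second burn: m = 378.703 × exp(−300/1961.3) = 378.703 × 0.85817 = 324.992 kg.

final mass ≈ 325 kg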